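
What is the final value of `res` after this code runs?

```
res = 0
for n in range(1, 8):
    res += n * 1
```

28

n=1: res = 0+1*1 = 1
n=2: res = 1+2*1 = 3
n=3: res = 3+3*1 = 6
n=4: res = 6+4*1 = 10
n=5: res = 10+5*1 = 15
n=6: res = 15+6*1 = 21
n=7: res = 21+7*1 = 28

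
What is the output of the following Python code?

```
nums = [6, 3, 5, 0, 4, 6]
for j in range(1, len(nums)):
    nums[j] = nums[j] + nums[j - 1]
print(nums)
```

j=1: nums[1] = 3+6 = 9 → [6, 9, 5, 0, 4, 6]
j=2: nums[2] = 5+9 = 14 → [6, 9, 14, 0, 4, 6]
j=3: nums[3] = 0+14 = 14 → [6, 9, 14, 14, 4, 6]
j=4: nums[4] = 4+14 = 18 → [6, 9, 14, 14, 18, 6]
j=5: nums[5] = 6+18 = 24 → [6, 9, 14, 14, 18, 24]

[6, 9, 14, 14, 18, 24]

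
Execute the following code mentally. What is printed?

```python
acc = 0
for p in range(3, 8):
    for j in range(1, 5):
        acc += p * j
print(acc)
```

p=3,j=1: acc = 0+3 = 3
p=3,j=2: acc = 3+6 = 9
p=3,j=3: acc = 9+9 = 18
p=3,j=4: acc = 18+12 = 30
p=4,j=1: acc = 30+4 = 34
p=4,j=2: acc = 34+8 = 42
p=4,j=3: acc = 42+12 = 54
p=4,j=4: acc = 54+16 = 70
p=5,j=1: acc = 70+5 = 75
p=5,j=2: acc = 75+10 = 85
p=5,j=3: acc = 85+15 = 100
p=5,j=4: acc = 100+20 = 120
p=6,j=1: acc = 120+6 = 126
p=6,j=2: acc = 126+12 = 138
p=6,j=3: acc = 138+18 = 156
p=6,j=4: acc = 156+24 = 180
p=7,j=1: acc = 180+7 = 187
p=7,j=2: acc = 187+14 = 201
p=7,j=3: acc = 201+21 = 222
p=7,j=4: acc = 222+28 = 250

250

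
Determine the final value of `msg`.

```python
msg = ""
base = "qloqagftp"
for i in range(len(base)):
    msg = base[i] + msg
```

'ptfgaqolq'

i=0: prepend 'q' → 'q'
i=1: prepend 'l' → 'lq'
i=2: prepend 'o' → 'olq'
i=3: prepend 'q' → 'qolq'
i=4: prepend 'a' → 'aqolq'
i=5: prepend 'g' → 'gaqolq'
i=6: prepend 'f' → 'fgaqolq'
i=7: prepend 't' → 'tfgaqolq'
i=8: prepend 'p' → 'ptfgaqolq'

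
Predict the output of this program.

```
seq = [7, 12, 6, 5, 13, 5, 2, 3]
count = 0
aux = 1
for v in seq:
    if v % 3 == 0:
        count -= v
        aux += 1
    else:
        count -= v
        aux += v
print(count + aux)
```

v=7: not %3==0, count = 0-7 = -7; aux=8
v=12: %3==0, count = (-7)-12 = -19; aux=9
v=6: %3==0, count = (-19)-6 = -25; aux=10
v=5: not %3==0, count = (-25)-5 = -30; aux=15
v=13: not %3==0, count = (-30)-13 = -43; aux=28
v=5: not %3==0, count = (-43)-5 = -48; aux=33
v=2: not %3==0, count = (-48)-2 = -50; aux=35
v=3: %3==0, count = (-50)-3 = -53; aux=36
count+aux = (-53)+36 = -17

-17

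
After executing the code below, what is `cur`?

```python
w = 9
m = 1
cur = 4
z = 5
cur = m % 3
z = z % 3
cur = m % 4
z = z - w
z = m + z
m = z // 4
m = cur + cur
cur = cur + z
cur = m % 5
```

2

cur = 1%3 = 1
z = 5%3 = 2
cur = 1%4 = 1
z = 2-9 = -7
z = 1+(-7) = -6
m = (-6)//4 = -2
m = 1+1 = 2
cur = 1+(-6) = -5
cur = 2%5 = 2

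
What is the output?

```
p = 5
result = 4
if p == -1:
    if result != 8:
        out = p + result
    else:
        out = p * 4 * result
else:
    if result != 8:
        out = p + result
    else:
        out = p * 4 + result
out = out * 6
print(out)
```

p=5, result=4
p == -1 is False; result != 8 is True
→ out = p + result = 9
out = 9*6 = 54

54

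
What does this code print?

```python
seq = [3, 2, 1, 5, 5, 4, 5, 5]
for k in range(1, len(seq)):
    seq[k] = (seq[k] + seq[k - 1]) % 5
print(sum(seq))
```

6

k=1: seq[1] = (2+3)%5 = 0 → [3, 0, 1, 5, 5, 4, 5, 5]
k=2: seq[2] = (1+0)%5 = 1 → [3, 0, 1, 5, 5, 4, 5, 5]
k=3: seq[3] = (5+1)%5 = 1 → [3, 0, 1, 1, 5, 4, 5, 5]
k=4: seq[4] = (5+1)%5 = 1 → [3, 0, 1, 1, 1, 4, 5, 5]
k=5: seq[5] = (4+1)%5 = 0 → [3, 0, 1, 1, 1, 0, 5, 5]
k=6: seq[6] = (5+0)%5 = 0 → [3, 0, 1, 1, 1, 0, 0, 5]
k=7: seq[7] = (5+0)%5 = 0 → [3, 0, 1, 1, 1, 0, 0, 0]
sum = 6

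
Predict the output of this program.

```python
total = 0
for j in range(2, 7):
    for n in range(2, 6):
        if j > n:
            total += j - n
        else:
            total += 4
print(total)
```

j=2,n=2: not 2>2, total = 0+4 = 4
j=2,n=3: not 2>3, total = 4+4 = 8
j=2,n=4: not 2>4, total = 8+4 = 12
j=2,n=5: not 2>5, total = 12+4 = 16
j=3,n=2: 3>2, total = 16+1 = 17
j=3,n=3: not 3>3, total = 17+4 = 21
j=3,n=4: not 3>4, total = 21+4 = 25
j=3,n=5: not 3>5, total = 25+4 = 29
j=4,n=2: 4>2, total = 29+2 = 31
j=4,n=3: 4>3, total = 31+1 = 32
j=4,n=4: not 4>4, total = 32+4 = 36
j=4,n=5: not 4>5, total = 36+4 = 40
j=5,n=2: 5>2, total = 40+3 = 43
j=5,n=3: 5>3, total = 43+2 = 45
j=5,n=4: 5>4, total = 45+1 = 46
j=5,n=5: not 5>5, total = 46+4 = 50
j=6,n=2: 6>2, total = 50+4 = 54
j=6,n=3: 6>3, total = 54+3 = 57
j=6,n=4: 6>4, total = 57+2 = 59
j=6,n=5: 6>5, total = 59+1 = 60

60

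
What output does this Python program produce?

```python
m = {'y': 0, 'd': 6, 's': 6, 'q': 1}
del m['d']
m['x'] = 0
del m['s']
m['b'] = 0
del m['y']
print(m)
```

del 'd' → {'y': 0, 's': 6, 'q': 1}
m['x'] = 0 → {'y': 0, 's': 6, 'q': 1, 'x': 0}
del 's' → {'y': 0, 'q': 1, 'x': 0}
m['b'] = 0 → {'y': 0, 'q': 1, 'x': 0, 'b': 0}
del 'y' → {'q': 1, 'x': 0, 'b': 0}

{'q': 1, 'x': 0, 'b': 0}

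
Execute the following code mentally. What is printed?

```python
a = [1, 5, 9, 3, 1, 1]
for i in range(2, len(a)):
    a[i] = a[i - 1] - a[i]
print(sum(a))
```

i=2: a[2] = 5-9 = -4 → [1, 5, -4, 3, 1, 1]
i=3: a[3] = (-4)-3 = -7 → [1, 5, -4, -7, 1, 1]
i=4: a[4] = (-7)-1 = -8 → [1, 5, -4, -7, -8, 1]
i=5: a[5] = (-8)-1 = -9 → [1, 5, -4, -7, -8, -9]
sum = -22

-22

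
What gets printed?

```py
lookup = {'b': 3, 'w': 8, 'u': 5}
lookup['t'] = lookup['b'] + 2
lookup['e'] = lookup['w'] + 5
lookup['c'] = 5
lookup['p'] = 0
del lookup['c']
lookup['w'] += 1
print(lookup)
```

{'b': 3, 'w': 9, 'u': 5, 't': 5, 'e': 13, 'p': 0}

lookup['t'] = lookup['b']+2 = 5 → {'b': 3, 'w': 8, 'u': 5, 't': 5}
lookup['e'] = lookup['w']+5 = 13 → {'b': 3, 'w': 8, 'u': 5, 't': 5, 'e': 13}
lookup['c'] = 5 → {'b': 3, 'w': 8, 'u': 5, 't': 5, 'e': 13, 'c': 5}
lookup['p'] = 0 → {'b': 3, 'w': 8, 'u': 5, 't': 5, 'e': 13, 'c': 5, 'p': 0}
del 'c' → {'b': 3, 'w': 8, 'u': 5, 't': 5, 'e': 13, 'p': 0}
lookup['w'] = 8+1 = 9 → {'b': 3, 'w': 9, 'u': 5, 't': 5, 'e': 13, 'p': 0}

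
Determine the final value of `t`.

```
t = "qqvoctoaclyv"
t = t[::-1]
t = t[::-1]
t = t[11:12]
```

reverse → 'vylcaotcovqq'
reverse → 'qqvoctoaclyv'
slice [11:12] → 'v'

'v'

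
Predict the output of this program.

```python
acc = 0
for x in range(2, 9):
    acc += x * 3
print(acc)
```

x=2: acc = 0+2*3 = 6
x=3: acc = 6+3*3 = 15
x=4: acc = 15+4*3 = 27
x=5: acc = 27+5*3 = 42
x=6: acc = 42+6*3 = 60
x=7: acc = 60+7*3 = 81
x=8: acc = 81+8*3 = 105

105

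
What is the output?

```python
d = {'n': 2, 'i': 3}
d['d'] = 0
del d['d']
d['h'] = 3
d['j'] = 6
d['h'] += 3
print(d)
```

{'n': 2, 'i': 3, 'h': 6, 'j': 6}

d['d'] = 0 → {'n': 2, 'i': 3, 'd': 0}
del 'd' → {'n': 2, 'i': 3}
d['h'] = 3 → {'n': 2, 'i': 3, 'h': 3}
d['j'] = 6 → {'n': 2, 'i': 3, 'h': 3, 'j': 6}
d['h'] = 3+3 = 6 → {'n': 2, 'i': 3, 'h': 6, 'j': 6}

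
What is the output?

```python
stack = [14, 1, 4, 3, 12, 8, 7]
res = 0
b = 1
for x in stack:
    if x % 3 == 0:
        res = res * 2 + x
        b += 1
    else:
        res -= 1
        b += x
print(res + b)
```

x=14: not %3==0, res = 0-1 = -1; b=15
x=1: not %3==0, res = (-1)-1 = -2; b=16
x=4: not %3==0, res = (-2)-1 = -3; b=20
x=3: %3==0, res = (-3)*2+3 = -3; b=21
x=12: %3==0, res = (-3)*2+12 = 6; b=22
x=8: not %3==0, res = 6-1 = 5; b=30
x=7: not %3==0, res = 5-1 = 4; b=37
res+b = 4+37 = 41

41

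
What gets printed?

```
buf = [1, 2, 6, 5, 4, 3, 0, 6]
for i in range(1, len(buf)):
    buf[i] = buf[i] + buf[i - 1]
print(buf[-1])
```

27

i=1: buf[1] = 2+1 = 3 → [1, 3, 6, 5, 4, 3, 0, 6]
i=2: buf[2] = 6+3 = 9 → [1, 3, 9, 5, 4, 3, 0, 6]
i=3: buf[3] = 5+9 = 14 → [1, 3, 9, 14, 4, 3, 0, 6]
i=4: buf[4] = 4+14 = 18 → [1, 3, 9, 14, 18, 3, 0, 6]
i=5: buf[5] = 3+18 = 21 → [1, 3, 9, 14, 18, 21, 0, 6]
i=6: buf[6] = 0+21 = 21 → [1, 3, 9, 14, 18, 21, 21, 6]
i=7: buf[7] = 6+21 = 27 → [1, 3, 9, 14, 18, 21, 21, 27]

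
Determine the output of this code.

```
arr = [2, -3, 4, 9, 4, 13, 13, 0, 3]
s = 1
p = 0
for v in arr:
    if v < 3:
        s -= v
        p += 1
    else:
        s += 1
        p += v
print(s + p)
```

v=2: <3, s = 1-2 = -1; p=1
v=-3: <3, s = (-1)-(-3) = 2; p=2
v=4: not <3, s = 2+1 = 3; p=6
v=9: not <3, s = 3+1 = 4; p=15
v=4: not <3, s = 4+1 = 5; p=19
v=13: not <3, s = 5+1 = 6; p=32
v=13: not <3, s = 6+1 = 7; p=45
v=0: <3, s = 7-0 = 7; p=46
v=3: not <3, s = 7+1 = 8; p=49
s+p = 8+49 = 57

57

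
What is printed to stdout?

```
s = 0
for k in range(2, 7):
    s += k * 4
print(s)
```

k=2: s = 0+2*4 = 8
k=3: s = 8+3*4 = 20
k=4: s = 20+4*4 = 36
k=5: s = 36+5*4 = 56
k=6: s = 56+6*4 = 80

80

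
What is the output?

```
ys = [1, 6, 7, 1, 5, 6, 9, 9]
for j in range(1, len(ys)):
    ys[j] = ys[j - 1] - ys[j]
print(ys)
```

[1, -5, -12, -13, -18, -24, -33, -42]

j=1: ys[1] = 1-6 = -5 → [1, -5, 7, 1, 5, 6, 9, 9]
j=2: ys[2] = (-5)-7 = -12 → [1, -5, -12, 1, 5, 6, 9, 9]
j=3: ys[3] = (-12)-1 = -13 → [1, -5, -12, -13, 5, 6, 9, 9]
j=4: ys[4] = (-13)-5 = -18 → [1, -5, -12, -13, -18, 6, 9, 9]
j=5: ys[5] = (-18)-6 = -24 → [1, -5, -12, -13, -18, -24, 9, 9]
j=6: ys[6] = (-24)-9 = -33 → [1, -5, -12, -13, -18, -24, -33, 9]
j=7: ys[7] = (-33)-9 = -42 → [1, -5, -12, -13, -18, -24, -33, -42]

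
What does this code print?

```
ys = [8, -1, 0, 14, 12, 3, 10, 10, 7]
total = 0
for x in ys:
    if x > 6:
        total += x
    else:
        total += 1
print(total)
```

64

x=8: >6, total = 0+8 = 8
x=-1: not >6, total = 8+1 = 9
x=0: not >6, total = 9+1 = 10
x=14: >6, total = 10+14 = 24
x=12: >6, total = 24+12 = 36
x=3: not >6, total = 36+1 = 37
x=10: >6, total = 37+10 = 47
x=10: >6, total = 47+10 = 57
x=7: >6, total = 57+7 = 64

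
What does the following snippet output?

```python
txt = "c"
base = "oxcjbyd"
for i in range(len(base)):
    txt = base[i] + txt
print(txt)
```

i=0: prepend 'o' → 'oc'
i=1: prepend 'x' → 'xoc'
i=2: prepend 'c' → 'cxoc'
i=3: prepend 'j' → 'jcxoc'
i=4: prepend 'b' → 'bjcxoc'
i=5: prepend 'y' → 'ybjcxoc'
i=6: prepend 'd' → 'dybjcxoc'

dybjcxoc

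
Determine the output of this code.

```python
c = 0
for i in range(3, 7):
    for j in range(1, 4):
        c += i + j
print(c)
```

78

i=3,j=1: c = 0+4 = 4
i=3,j=2: c = 4+5 = 9
i=3,j=3: c = 9+6 = 15
i=4,j=1: c = 15+5 = 20
i=4,j=2: c = 20+6 = 26
i=4,j=3: c = 26+7 = 33
i=5,j=1: c = 33+6 = 39
i=5,j=2: c = 39+7 = 46
i=5,j=3: c = 46+8 = 54
i=6,j=1: c = 54+7 = 61
i=6,j=2: c = 61+8 = 69
i=6,j=3: c = 69+9 = 78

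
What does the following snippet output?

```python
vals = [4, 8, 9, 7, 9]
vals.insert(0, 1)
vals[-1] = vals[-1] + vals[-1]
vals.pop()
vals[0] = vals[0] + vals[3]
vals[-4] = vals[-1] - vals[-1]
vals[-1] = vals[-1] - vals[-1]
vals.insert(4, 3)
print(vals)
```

[10, 0, 8, 9, 3, 0]

insert 1 at 0 → [1, 4, 8, 9, 7, 9]
vals[-1] = vals[-1]+vals[-1] = 9+9 = 18 → [1, 4, 8, 9, 7, 18]
pop() removes 18 → [1, 4, 8, 9, 7]
vals[0] = vals[0]+vals[3] = 1+9 = 10 → [10, 4, 8, 9, 7]
vals[-4] = vals[-1]-vals[-1] = 7-7 = 0 → [10, 0, 8, 9, 7]
vals[-1] = vals[-1]-vals[-1] = 7-7 = 0 → [10, 0, 8, 9, 0]
insert 3 at 4 → [10, 0, 8, 9, 3, 0]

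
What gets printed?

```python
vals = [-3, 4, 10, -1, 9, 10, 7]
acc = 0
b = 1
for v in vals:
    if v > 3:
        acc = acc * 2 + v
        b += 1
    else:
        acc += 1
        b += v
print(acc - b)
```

245

v=-3: not >3, acc = 0+1 = 1; b=-2
v=4: >3, acc = 1*2+4 = 6; b=-1
v=10: >3, acc = 6*2+10 = 22; b=0
v=-1: not >3, acc = 22+1 = 23; b=-1
v=9: >3, acc = 23*2+9 = 55; b=0
v=10: >3, acc = 55*2+10 = 120; b=1
v=7: >3, acc = 120*2+7 = 247; b=2
acc-b = 247-2 = 245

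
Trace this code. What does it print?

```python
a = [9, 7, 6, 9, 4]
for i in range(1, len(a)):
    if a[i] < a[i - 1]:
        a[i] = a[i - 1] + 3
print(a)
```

i=1: 7<9, a[1] = 9+3 = 12 → [9, 12, 6, 9, 4]
i=2: 6<12, a[2] = 12+3 = 15 → [9, 12, 15, 9, 4]
i=3: 9<15, a[3] = 15+3 = 18 → [9, 12, 15, 18, 4]
i=4: 4<18, a[4] = 18+3 = 21 → [9, 12, 15, 18, 21]

[9, 12, 15, 18, 21]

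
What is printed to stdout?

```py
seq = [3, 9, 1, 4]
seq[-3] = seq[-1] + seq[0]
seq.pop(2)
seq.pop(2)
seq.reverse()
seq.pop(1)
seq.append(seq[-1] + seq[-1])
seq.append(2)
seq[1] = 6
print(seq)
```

[7, 6, 2]

seq[-3] = seq[-1]+seq[0] = 4+3 = 7 → [3, 7, 1, 4]
pop(2) removes 1 → [3, 7, 4]
pop(2) removes 4 → [3, 7]
reverse → [7, 3]
pop(1) removes 3 → [7]
append seq[-1]+seq[-1] = 7+7 = 14 → [7, 14]
append 2 → [7, 14, 2]
seq[1] = 6 → [7, 6, 2]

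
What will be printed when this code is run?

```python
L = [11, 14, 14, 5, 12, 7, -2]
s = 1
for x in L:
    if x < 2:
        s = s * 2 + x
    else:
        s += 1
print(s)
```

12

x=11: not <2, s = 1+1 = 2
x=14: not <2, s = 2+1 = 3
x=14: not <2, s = 3+1 = 4
x=5: not <2, s = 4+1 = 5
x=12: not <2, s = 5+1 = 6
x=7: not <2, s = 6+1 = 7
x=-2: <2, s = 7*2+(-2) = 12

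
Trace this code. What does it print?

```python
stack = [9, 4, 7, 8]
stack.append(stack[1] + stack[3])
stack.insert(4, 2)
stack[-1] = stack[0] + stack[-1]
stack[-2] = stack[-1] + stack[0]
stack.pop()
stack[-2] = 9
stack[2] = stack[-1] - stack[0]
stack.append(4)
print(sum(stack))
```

77

append stack[1]+stack[3] = 4+8 = 12 → [9, 4, 7, 8, 12]
insert 2 at 4 → [9, 4, 7, 8, 2, 12]
stack[-1] = stack[0]+stack[-1] = 9+12 = 21 → [9, 4, 7, 8, 2, 21]
stack[-2] = stack[-1]+stack[0] = 21+9 = 30 → [9, 4, 7, 8, 30, 21]
pop() removes 21 → [9, 4, 7, 8, 30]
stack[-2] = 9 → [9, 4, 7, 9, 30]
stack[2] = stack[-1]-stack[0] = 30-9 = 21 → [9, 4, 21, 9, 30]
append 4 → [9, 4, 21, 9, 30, 4]
sum = 77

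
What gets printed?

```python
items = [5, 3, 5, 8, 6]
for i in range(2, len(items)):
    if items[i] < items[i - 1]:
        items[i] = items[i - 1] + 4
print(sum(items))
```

33

i=2: 5>=3, unchanged → [5, 3, 5, 8, 6]
i=3: 8>=5, unchanged → [5, 3, 5, 8, 6]
i=4: 6<8, items[4] = 8+4 = 12 → [5, 3, 5, 8, 12]
sum = 33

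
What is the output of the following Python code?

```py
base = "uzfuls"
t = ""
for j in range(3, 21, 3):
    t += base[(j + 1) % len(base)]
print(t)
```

lzlzlz

j=3: add base[4]='l' → 'l'
j=6: add base[1]='z' → 'lz'
j=9: add base[4]='l' → 'lzl'
j=12: add base[1]='z' → 'lzlz'
j=15: add base[4]='l' → 'lzlzl'
j=18: add base[1]='z' → 'lzlzlz'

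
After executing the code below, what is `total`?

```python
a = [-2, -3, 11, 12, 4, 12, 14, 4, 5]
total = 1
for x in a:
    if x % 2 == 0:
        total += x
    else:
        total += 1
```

x=-2: even, total = 1+(-2) = -1
x=-3: not even, total = (-1)+1 = 0
x=11: not even, total = 0+1 = 1
x=12: even, total = 1+12 = 13
x=4: even, total = 13+4 = 17
x=12: even, total = 17+12 = 29
x=14: even, total = 29+14 = 43
x=4: even, total = 43+4 = 47
x=5: not even, total = 47+1 = 48

48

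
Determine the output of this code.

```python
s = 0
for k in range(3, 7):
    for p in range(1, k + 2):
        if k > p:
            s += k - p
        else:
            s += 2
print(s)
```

k=3,p=1: 3>1, s = 0+2 = 2
k=3,p=2: 3>2, s = 2+1 = 3
k=3,p=3: not 3>3, s = 3+2 = 5
k=3,p=4: not 3>4, s = 5+2 = 7
k=4,p=1: 4>1, s = 7+3 = 10
k=4,p=2: 4>2, s = 10+2 = 12
k=4,p=3: 4>3, s = 12+1 = 13
k=4,p=4: not 4>4, s = 13+2 = 15
k=4,p=5: not 4>5, s = 15+2 = 17
k=5,p=1: 5>1, s = 17+4 = 21
k=5,p=2: 5>2, s = 21+3 = 24
k=5,p=3: 5>3, s = 24+2 = 26
k=5,p=4: 5>4, s = 26+1 = 27
k=5,p=5: not 5>5, s = 27+2 = 29
k=5,p=6: not 5>6, s = 29+2 = 31
k=6,p=1: 6>1, s = 31+5 = 36
k=6,p=2: 6>2, s = 36+4 = 40
k=6,p=3: 6>3, s = 40+3 = 43
k=6,p=4: 6>4, s = 43+2 = 45
k=6,p=5: 6>5, s = 45+1 = 46
k=6,p=6: not 6>6, s = 46+2 = 48
k=6,p=7: not 6>7, s = 48+2 = 50

50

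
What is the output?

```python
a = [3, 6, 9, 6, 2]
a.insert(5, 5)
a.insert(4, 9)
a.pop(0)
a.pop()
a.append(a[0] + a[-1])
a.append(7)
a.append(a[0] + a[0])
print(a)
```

insert 5 at 5 → [3, 6, 9, 6, 2, 5]
insert 9 at 4 → [3, 6, 9, 6, 9, 2, 5]
pop(0) removes 3 → [6, 9, 6, 9, 2, 5]
pop() removes 5 → [6, 9, 6, 9, 2]
append a[0]+a[-1] = 6+2 = 8 → [6, 9, 6, 9, 2, 8]
append 7 → [6, 9, 6, 9, 2, 8, 7]
append a[0]+a[0] = 6+6 = 12 → [6, 9, 6, 9, 2, 8, 7, 12]

[6, 9, 6, 9, 2, 8, 7, 12]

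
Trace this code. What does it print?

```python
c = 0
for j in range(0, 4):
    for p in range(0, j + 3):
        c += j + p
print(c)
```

j=0,p=0: c = 0+0 = 0
j=0,p=1: c = 0+1 = 1
j=0,p=2: c = 1+2 = 3
j=1,p=0: c = 3+1 = 4
j=1,p=1: c = 4+2 = 6
j=1,p=2: c = 6+3 = 9
j=1,p=3: c = 9+4 = 13
j=2,p=0: c = 13+2 = 15
j=2,p=1: c = 15+3 = 18
j=2,p=2: c = 18+4 = 22
j=2,p=3: c = 22+5 = 27
j=2,p=4: c = 27+6 = 33
j=3,p=0: c = 33+3 = 36
j=3,p=1: c = 36+4 = 40
j=3,p=2: c = 40+5 = 45
j=3,p=3: c = 45+6 = 51
j=3,p=4: c = 51+7 = 58
j=3,p=5: c = 58+8 = 66

66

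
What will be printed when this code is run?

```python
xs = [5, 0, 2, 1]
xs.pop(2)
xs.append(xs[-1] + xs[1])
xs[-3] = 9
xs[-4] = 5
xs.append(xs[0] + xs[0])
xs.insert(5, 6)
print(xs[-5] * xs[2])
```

pop(2) removes 2 → [5, 0, 1]
append xs[-1]+xs[1] = 1+0 = 1 → [5, 0, 1, 1]
xs[-3] = 9 → [5, 9, 1, 1]
xs[-4] = 5 → [5, 9, 1, 1]
append xs[0]+xs[0] = 5+5 = 10 → [5, 9, 1, 1, 10]
insert 6 at 5 → [5, 9, 1, 1, 10, 6]
xs[-5]*xs[2] = 9*1 = 9

9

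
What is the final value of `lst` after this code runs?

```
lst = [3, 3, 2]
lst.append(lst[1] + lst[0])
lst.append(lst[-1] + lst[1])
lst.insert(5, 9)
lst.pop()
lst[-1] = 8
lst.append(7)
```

append lst[1]+lst[0] = 3+3 = 6 → [3, 3, 2, 6]
append lst[-1]+lst[1] = 6+3 = 9 → [3, 3, 2, 6, 9]
insert 9 at 5 → [3, 3, 2, 6, 9, 9]
pop() removes 9 → [3, 3, 2, 6, 9]
lst[-1] = 8 → [3, 3, 2, 6, 8]
append 7 → [3, 3, 2, 6, 8, 7]

[3, 3, 2, 6, 8, 7]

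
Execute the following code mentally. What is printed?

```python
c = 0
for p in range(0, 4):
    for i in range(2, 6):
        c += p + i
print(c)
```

p=0,i=2: c = 0+2 = 2
p=0,i=3: c = 2+3 = 5
p=0,i=4: c = 5+4 = 9
p=0,i=5: c = 9+5 = 14
p=1,i=2: c = 14+3 = 17
p=1,i=3: c = 17+4 = 21
p=1,i=4: c = 21+5 = 26
p=1,i=5: c = 26+6 = 32
p=2,i=2: c = 32+4 = 36
p=2,i=3: c = 36+5 = 41
p=2,i=4: c = 41+6 = 47
p=2,i=5: c = 47+7 = 54
p=3,i=2: c = 54+5 = 59
p=3,i=3: c = 59+6 = 65
p=3,i=4: c = 65+7 = 72
p=3,i=5: c = 72+8 = 80

80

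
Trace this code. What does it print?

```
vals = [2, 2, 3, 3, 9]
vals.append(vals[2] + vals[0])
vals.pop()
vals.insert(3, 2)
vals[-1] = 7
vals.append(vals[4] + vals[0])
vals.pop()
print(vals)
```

[2, 2, 3, 2, 3, 7]

append vals[2]+vals[0] = 3+2 = 5 → [2, 2, 3, 3, 9, 5]
pop() removes 5 → [2, 2, 3, 3, 9]
insert 2 at 3 → [2, 2, 3, 2, 3, 9]
vals[-1] = 7 → [2, 2, 3, 2, 3, 7]
append vals[4]+vals[0] = 3+2 = 5 → [2, 2, 3, 2, 3, 7, 5]
pop() removes 5 → [2, 2, 3, 2, 3, 7]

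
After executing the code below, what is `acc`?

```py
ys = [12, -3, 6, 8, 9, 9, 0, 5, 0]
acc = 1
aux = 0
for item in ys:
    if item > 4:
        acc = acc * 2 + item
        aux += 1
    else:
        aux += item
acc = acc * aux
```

item=12: >4, acc = 1*2+12 = 14; aux=1
item=-3: not >4; aux=-2
item=6: >4, acc = 14*2+6 = 34; aux=-1
item=8: >4, acc = 34*2+8 = 76; aux=0
item=9: >4, acc = 76*2+9 = 161; aux=1
item=9: >4, acc = 161*2+9 = 331; aux=2
item=0: not >4; aux=2
item=5: >4, acc = 331*2+5 = 667; aux=3
item=0: not >4; aux=3
acc*aux = 667*3 = 2001

2001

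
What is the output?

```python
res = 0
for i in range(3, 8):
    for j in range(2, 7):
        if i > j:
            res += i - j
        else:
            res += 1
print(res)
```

45

i=3,j=2: 3>2, res = 0+1 = 1
i=3,j=3: not 3>3, res = 1+1 = 2
i=3,j=4: not 3>4, res = 2+1 = 3
i=3,j=5: not 3>5, res = 3+1 = 4
i=3,j=6: not 3>6, res = 4+1 = 5
i=4,j=2: 4>2, res = 5+2 = 7
i=4,j=3: 4>3, res = 7+1 = 8
i=4,j=4: not 4>4, res = 8+1 = 9
i=4,j=5: not 4>5, res = 9+1 = 10
i=4,j=6: not 4>6, res = 10+1 = 11
i=5,j=2: 5>2, res = 11+3 = 14
i=5,j=3: 5>3, res = 14+2 = 16
i=5,j=4: 5>4, res = 16+1 = 17
i=5,j=5: not 5>5, res = 17+1 = 18
i=5,j=6: not 5>6, res = 18+1 = 19
i=6,j=2: 6>2, res = 19+4 = 23
i=6,j=3: 6>3, res = 23+3 = 26
i=6,j=4: 6>4, res = 26+2 = 28
i=6,j=5: 6>5, res = 28+1 = 29
i=6,j=6: not 6>6, res = 29+1 = 30
i=7,j=2: 7>2, res = 30+5 = 35
i=7,j=3: 7>3, res = 35+4 = 39
i=7,j=4: 7>4, res = 39+3 = 42
i=7,j=5: 7>5, res = 42+2 = 44
i=7,j=6: 7>6, res = 44+1 = 45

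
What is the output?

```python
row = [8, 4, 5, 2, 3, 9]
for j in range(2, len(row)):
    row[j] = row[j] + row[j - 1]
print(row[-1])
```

j=2: row[2] = 5+4 = 9 → [8, 4, 9, 2, 3, 9]
j=3: row[3] = 2+9 = 11 → [8, 4, 9, 11, 3, 9]
j=4: row[4] = 3+11 = 14 → [8, 4, 9, 11, 14, 9]
j=5: row[5] = 9+14 = 23 → [8, 4, 9, 11, 14, 23]

23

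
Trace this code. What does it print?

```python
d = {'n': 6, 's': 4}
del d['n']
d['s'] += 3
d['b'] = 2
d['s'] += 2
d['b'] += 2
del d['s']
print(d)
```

del 'n' → {'s': 4}
d['s'] = 4+3 = 7 → {'s': 7}
d['b'] = 2 → {'s': 7, 'b': 2}
d['s'] = 7+2 = 9 → {'s': 9, 'b': 2}
d['b'] = 2+2 = 4 → {'s': 9, 'b': 4}
del 's' → {'b': 4}

{'b': 4}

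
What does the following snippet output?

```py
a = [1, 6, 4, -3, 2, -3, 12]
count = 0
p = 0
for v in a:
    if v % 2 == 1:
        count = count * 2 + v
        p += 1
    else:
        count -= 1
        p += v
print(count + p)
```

v=1: odd, count = 0*2+1 = 1; p=1
v=6: not odd, count = 1-1 = 0; p=7
v=4: not odd, count = 0-1 = -1; p=11
v=-3: odd, count = (-1)*2+(-3) = -5; p=12
v=2: not odd, count = (-5)-1 = -6; p=14
v=-3: odd, count = (-6)*2+(-3) = -15; p=15
v=12: not odd, count = (-15)-1 = -16; p=27
count+p = (-16)+27 = 11

11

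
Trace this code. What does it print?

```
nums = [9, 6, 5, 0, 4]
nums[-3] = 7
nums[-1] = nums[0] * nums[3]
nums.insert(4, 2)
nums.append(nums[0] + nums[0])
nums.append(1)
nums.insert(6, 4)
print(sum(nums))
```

nums[-3] = 7 → [9, 6, 7, 0, 4]
nums[-1] = nums[0]*nums[3] = 9*0 = 0 → [9, 6, 7, 0, 0]
insert 2 at 4 → [9, 6, 7, 0, 2, 0]
append nums[0]+nums[0] = 9+9 = 18 → [9, 6, 7, 0, 2, 0, 18]
append 1 → [9, 6, 7, 0, 2, 0, 18, 1]
insert 4 at 6 → [9, 6, 7, 0, 2, 0, 4, 18, 1]
sum = 47

47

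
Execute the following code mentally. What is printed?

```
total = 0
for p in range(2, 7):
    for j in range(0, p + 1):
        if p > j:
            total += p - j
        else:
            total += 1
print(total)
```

60

p=2,j=0: 2>0, total = 0+2 = 2
p=2,j=1: 2>1, total = 2+1 = 3
p=2,j=2: not 2>2, total = 3+1 = 4
p=3,j=0: 3>0, total = 4+3 = 7
p=3,j=1: 3>1, total = 7+2 = 9
p=3,j=2: 3>2, total = 9+1 = 10
p=3,j=3: not 3>3, total = 10+1 = 11
p=4,j=0: 4>0, total = 11+4 = 15
p=4,j=1: 4>1, total = 15+3 = 18
p=4,j=2: 4>2, total = 18+2 = 20
p=4,j=3: 4>3, total = 20+1 = 21
p=4,j=4: not 4>4, total = 21+1 = 22
p=5,j=0: 5>0, total = 22+5 = 27
p=5,j=1: 5>1, total = 27+4 = 31
p=5,j=2: 5>2, total = 31+3 = 34
p=5,j=3: 5>3, total = 34+2 = 36
p=5,j=4: 5>4, total = 36+1 = 37
p=5,j=5: not 5>5, total = 37+1 = 38
p=6,j=0: 6>0, total = 38+6 = 44
p=6,j=1: 6>1, total = 44+5 = 49
p=6,j=2: 6>2, total = 49+4 = 53
p=6,j=3: 6>3, total = 53+3 = 56
p=6,j=4: 6>4, total = 56+2 = 58
p=6,j=5: 6>5, total = 58+1 = 59
p=6,j=6: not 6>6, total = 59+1 = 60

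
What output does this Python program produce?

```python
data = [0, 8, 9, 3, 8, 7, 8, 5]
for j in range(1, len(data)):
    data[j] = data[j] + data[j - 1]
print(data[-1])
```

j=1: data[1] = 8+0 = 8 → [0, 8, 9, 3, 8, 7, 8, 5]
j=2: data[2] = 9+8 = 17 → [0, 8, 17, 3, 8, 7, 8, 5]
j=3: data[3] = 3+17 = 20 → [0, 8, 17, 20, 8, 7, 8, 5]
j=4: data[4] = 8+20 = 28 → [0, 8, 17, 20, 28, 7, 8, 5]
j=5: data[5] = 7+28 = 35 → [0, 8, 17, 20, 28, 35, 8, 5]
j=6: data[6] = 8+35 = 43 → [0, 8, 17, 20, 28, 35, 43, 5]
j=7: data[7] = 5+43 = 48 → [0, 8, 17, 20, 28, 35, 43, 48]

48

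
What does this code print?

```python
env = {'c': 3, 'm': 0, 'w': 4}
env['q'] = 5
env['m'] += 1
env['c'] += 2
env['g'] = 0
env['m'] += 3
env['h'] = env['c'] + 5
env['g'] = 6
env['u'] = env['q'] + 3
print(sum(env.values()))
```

env['q'] = 5 → {'c': 3, 'm': 0, 'w': 4, 'q': 5}
env['m'] = 0+1 = 1 → {'c': 3, 'm': 1, 'w': 4, 'q': 5}
env['c'] = 3+2 = 5 → {'c': 5, 'm': 1, 'w': 4, 'q': 5}
env['g'] = 0 → {'c': 5, 'm': 1, 'w': 4, 'q': 5, 'g': 0}
env['m'] = 1+3 = 4 → {'c': 5, 'm': 4, 'w': 4, 'q': 5, 'g': 0}
env['h'] = env['c']+5 = 10 → {'c': 5, 'm': 4, 'w': 4, 'q': 5, 'g': 0, 'h': 10}
env['g'] = 6 → {'c': 5, 'm': 4, 'w': 4, 'q': 5, 'g': 6, 'h': 10}
env['u'] = env['q']+3 = 8 → {'c': 5, 'm': 4, 'w': 4, 'q': 5, 'g': 6, 'h': 10, 'u': 8}
sum of values = 42

42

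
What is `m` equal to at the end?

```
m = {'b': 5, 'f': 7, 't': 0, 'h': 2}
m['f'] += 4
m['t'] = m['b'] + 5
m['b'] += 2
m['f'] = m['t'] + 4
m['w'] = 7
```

{'b': 7, 'f': 14, 't': 10, 'h': 2, 'w': 7}

m['f'] = 7+4 = 11 → {'b': 5, 'f': 11, 't': 0, 'h': 2}
m['t'] = m['b']+5 = 10 → {'b': 5, 'f': 11, 't': 10, 'h': 2}
m['b'] = 5+2 = 7 → {'b': 7, 'f': 11, 't': 10, 'h': 2}
m['f'] = m['t']+4 = 14 → {'b': 7, 'f': 14, 't': 10, 'h': 2}
m['w'] = 7 → {'b': 7, 'f': 14, 't': 10, 'h': 2, 'w': 7}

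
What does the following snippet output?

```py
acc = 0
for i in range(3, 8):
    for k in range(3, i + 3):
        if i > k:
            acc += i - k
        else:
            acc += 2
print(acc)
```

50

i=3,k=3: not 3>3, acc = 0+2 = 2
i=3,k=4: not 3>4, acc = 2+2 = 4
i=3,k=5: not 3>5, acc = 4+2 = 6
i=4,k=3: 4>3, acc = 6+1 = 7
i=4,k=4: not 4>4, acc = 7+2 = 9
i=4,k=5: not 4>5, acc = 9+2 = 11
i=4,k=6: not 4>6, acc = 11+2 = 13
i=5,k=3: 5>3, acc = 13+2 = 15
i=5,k=4: 5>4, acc = 15+1 = 16
i=5,k=5: not 5>5, acc = 16+2 = 18
i=5,k=6: not 5>6, acc = 18+2 = 20
i=5,k=7: not 5>7, acc = 20+2 = 22
i=6,k=3: 6>3, acc = 22+3 = 25
i=6,k=4: 6>4, acc = 25+2 = 27
i=6,k=5: 6>5, acc = 27+1 = 28
i=6,k=6: not 6>6, acc = 28+2 = 30
i=6,k=7: not 6>7, acc = 30+2 = 32
i=6,k=8: not 6>8, acc = 32+2 = 34
i=7,k=3: 7>3, acc = 34+4 = 38
i=7,k=4: 7>4, acc = 38+3 = 41
i=7,k=5: 7>5, acc = 41+2 = 43
i=7,k=6: 7>6, acc = 43+1 = 44
i=7,k=7: not 7>7, acc = 44+2 = 46
i=7,k=8: not 7>8, acc = 46+2 = 48
i=7,k=9: not 7>9, acc = 48+2 = 50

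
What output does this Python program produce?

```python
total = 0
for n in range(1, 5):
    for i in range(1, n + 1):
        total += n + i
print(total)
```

n=1,i=1: total = 0+2 = 2
n=2,i=1: total = 2+3 = 5
n=2,i=2: total = 5+4 = 9
n=3,i=1: total = 9+4 = 13
n=3,i=2: total = 13+5 = 18
n=3,i=3: total = 18+6 = 24
n=4,i=1: total = 24+5 = 29
n=4,i=2: total = 29+6 = 35
n=4,i=3: total = 35+7 = 42
n=4,i=4: total = 42+8 = 50

50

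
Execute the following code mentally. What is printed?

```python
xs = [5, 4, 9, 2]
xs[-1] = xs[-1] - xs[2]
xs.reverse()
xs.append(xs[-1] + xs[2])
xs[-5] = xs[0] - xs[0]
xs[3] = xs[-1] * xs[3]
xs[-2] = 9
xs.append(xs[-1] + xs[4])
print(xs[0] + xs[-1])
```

xs[-1] = xs[-1]-xs[2] = 2-9 = -7 → [5, 4, 9, -7]
reverse → [-7, 9, 4, 5]
append xs[-1]+xs[2] = 5+4 = 9 → [-7, 9, 4, 5, 9]
xs[-5] = xs[0]-xs[0] = (-7)-(-7) = 0 → [0, 9, 4, 5, 9]
xs[3] = xs[-1]*xs[3] = 9*5 = 45 → [0, 9, 4, 45, 9]
xs[-2] = 9 → [0, 9, 4, 9, 9]
append xs[-1]+xs[4] = 9+9 = 18 → [0, 9, 4, 9, 9, 18]
xs[0]+xs[-1] = 0+18 = 18

18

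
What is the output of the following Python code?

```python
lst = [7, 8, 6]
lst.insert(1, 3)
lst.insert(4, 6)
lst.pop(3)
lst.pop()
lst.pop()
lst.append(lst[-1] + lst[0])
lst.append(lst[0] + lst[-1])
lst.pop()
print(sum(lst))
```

insert 3 at 1 → [7, 3, 8, 6]
insert 6 at 4 → [7, 3, 8, 6, 6]
pop(3) removes 6 → [7, 3, 8, 6]
pop() removes 6 → [7, 3, 8]
pop() removes 8 → [7, 3]
append lst[-1]+lst[0] = 3+7 = 10 → [7, 3, 10]
append lst[0]+lst[-1] = 7+10 = 17 → [7, 3, 10, 17]
pop() removes 17 → [7, 3, 10]
sum = 20

20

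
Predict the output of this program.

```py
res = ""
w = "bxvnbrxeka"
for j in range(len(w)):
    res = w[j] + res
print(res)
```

j=0: prepend 'b' → 'b'
j=1: prepend 'x' → 'xb'
j=2: prepend 'v' → 'vxb'
j=3: prepend 'n' → 'nvxb'
j=4: prepend 'b' → 'bnvxb'
j=5: prepend 'r' → 'rbnvxb'
j=6: prepend 'x' → 'xrbnvxb'
j=7: prepend 'e' → 'exrbnvxb'
j=8: prepend 'k' → 'kexrbnvxb'
j=9: prepend 'a' → 'akexrbnvxb'

akexrbnvxb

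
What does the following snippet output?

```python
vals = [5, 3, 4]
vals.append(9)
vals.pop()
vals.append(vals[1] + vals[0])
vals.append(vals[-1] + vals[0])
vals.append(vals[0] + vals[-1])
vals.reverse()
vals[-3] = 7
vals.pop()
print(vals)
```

[18, 13, 8, 7, 3]

append 9 → [5, 3, 4, 9]
pop() removes 9 → [5, 3, 4]
append vals[1]+vals[0] = 3+5 = 8 → [5, 3, 4, 8]
append vals[-1]+vals[0] = 8+5 = 13 → [5, 3, 4, 8, 13]
append vals[0]+vals[-1] = 5+13 = 18 → [5, 3, 4, 8, 13, 18]
reverse → [18, 13, 8, 4, 3, 5]
vals[-3] = 7 → [18, 13, 8, 7, 3, 5]
pop() removes 5 → [18, 13, 8, 7, 3]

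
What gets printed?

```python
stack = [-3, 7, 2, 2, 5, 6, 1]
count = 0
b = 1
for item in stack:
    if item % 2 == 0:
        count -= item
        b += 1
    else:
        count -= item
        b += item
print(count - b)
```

item=-3: not even, count = 0-(-3) = 3; b=-2
item=7: not even, count = 3-7 = -4; b=5
item=2: even, count = (-4)-2 = -6; b=6
item=2: even, count = (-6)-2 = -8; b=7
item=5: not even, count = (-8)-5 = -13; b=12
item=6: even, count = (-13)-6 = -19; b=13
item=1: not even, count = (-19)-1 = -20; b=14
count-b = (-20)-14 = -34

-34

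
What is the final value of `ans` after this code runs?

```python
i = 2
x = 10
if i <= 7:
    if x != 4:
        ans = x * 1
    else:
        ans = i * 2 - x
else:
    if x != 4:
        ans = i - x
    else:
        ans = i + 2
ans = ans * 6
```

i=2, x=10
i <= 7 is True; x != 4 is True
→ ans = x * 1 = 10
ans = 10*6 = 60

60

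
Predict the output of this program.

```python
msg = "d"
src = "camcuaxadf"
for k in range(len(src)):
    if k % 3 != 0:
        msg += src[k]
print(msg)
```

damuaad

k=0: skip
k=1: add 'a' → 'da'
k=2: add 'm' → 'dam'
k=3: skip
k=4: add 'u' → 'damu'
k=5: add 'a' → 'damua'
k=6: skip
k=7: add 'a' → 'damuaa'
k=8: add 'd' → 'damuaad'
k=9: skip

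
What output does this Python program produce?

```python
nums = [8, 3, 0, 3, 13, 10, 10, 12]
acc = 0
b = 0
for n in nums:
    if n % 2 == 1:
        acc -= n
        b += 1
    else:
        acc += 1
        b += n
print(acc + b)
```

n=8: not odd, acc = 0+1 = 1; b=8
n=3: odd, acc = 1-3 = -2; b=9
n=0: not odd, acc = (-2)+1 = -1; b=9
n=3: odd, acc = (-1)-3 = -4; b=10
n=13: odd, acc = (-4)-13 = -17; b=11
n=10: not odd, acc = (-17)+1 = -16; b=21
n=10: not odd, acc = (-16)+1 = -15; b=31
n=12: not odd, acc = (-15)+1 = -14; b=43
acc+b = (-14)+43 = 29

29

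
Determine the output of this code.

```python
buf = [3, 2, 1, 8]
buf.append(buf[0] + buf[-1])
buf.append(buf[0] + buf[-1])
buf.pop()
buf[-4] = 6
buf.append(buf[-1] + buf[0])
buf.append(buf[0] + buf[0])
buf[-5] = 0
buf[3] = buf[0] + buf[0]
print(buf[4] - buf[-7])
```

append buf[0]+buf[-1] = 3+8 = 11 → [3, 2, 1, 8, 11]
append buf[0]+buf[-1] = 3+11 = 14 → [3, 2, 1, 8, 11, 14]
pop() removes 14 → [3, 2, 1, 8, 11]
buf[-4] = 6 → [3, 6, 1, 8, 11]
append buf[-1]+buf[0] = 11+3 = 14 → [3, 6, 1, 8, 11, 14]
append buf[0]+buf[0] = 3+3 = 6 → [3, 6, 1, 8, 11, 14, 6]
buf[-5] = 0 → [3, 6, 0, 8, 11, 14, 6]
buf[3] = buf[0]+buf[0] = 3+3 = 6 → [3, 6, 0, 6, 11, 14, 6]
buf[4]-buf[-7] = 11-3 = 8

8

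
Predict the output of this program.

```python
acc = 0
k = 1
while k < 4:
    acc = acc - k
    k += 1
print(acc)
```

-6

k=1: acc = 0-1 = -1
k=2: acc = (-1)-2 = -3
k=3: acc = (-3)-3 = -6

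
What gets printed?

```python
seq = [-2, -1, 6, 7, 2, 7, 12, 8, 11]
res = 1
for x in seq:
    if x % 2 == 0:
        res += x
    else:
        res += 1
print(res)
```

x=-2: even, res = 1+(-2) = -1
x=-1: not even, res = (-1)+1 = 0
x=6: even, res = 0+6 = 6
x=7: not even, res = 6+1 = 7
x=2: even, res = 7+2 = 9
x=7: not even, res = 9+1 = 10
x=12: even, res = 10+12 = 22
x=8: even, res = 22+8 = 30
x=11: not even, res = 30+1 = 31

31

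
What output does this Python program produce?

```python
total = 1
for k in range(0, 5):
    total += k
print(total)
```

k=0: total = 1+0 = 1
k=1: total = 1+1 = 2
k=2: total = 2+2 = 4
k=3: total = 4+3 = 7
k=4: total = 7+4 = 11

11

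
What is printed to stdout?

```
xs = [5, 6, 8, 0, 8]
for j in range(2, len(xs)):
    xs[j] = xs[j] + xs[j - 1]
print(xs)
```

[5, 6, 14, 14, 22]

j=2: xs[2] = 8+6 = 14 → [5, 6, 14, 0, 8]
j=3: xs[3] = 0+14 = 14 → [5, 6, 14, 14, 8]
j=4: xs[4] = 8+14 = 22 → [5, 6, 14, 14, 22]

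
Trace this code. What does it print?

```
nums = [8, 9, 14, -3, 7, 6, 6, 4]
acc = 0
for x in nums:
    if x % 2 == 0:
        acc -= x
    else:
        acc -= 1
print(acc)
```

-41

x=8: even, acc = 0-8 = -8
x=9: not even, acc = (-8)-1 = -9
x=14: even, acc = (-9)-14 = -23
x=-3: not even, acc = (-23)-1 = -24
x=7: not even, acc = (-24)-1 = -25
x=6: even, acc = (-25)-6 = -31
x=6: even, acc = (-31)-6 = -37
x=4: even, acc = (-37)-4 = -41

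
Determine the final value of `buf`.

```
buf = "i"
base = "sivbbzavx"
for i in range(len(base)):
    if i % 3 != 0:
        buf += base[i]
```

i=0: skip
i=1: add 'i' → 'ii'
i=2: add 'v' → 'iiv'
i=3: skip
i=4: add 'b' → 'iivb'
i=5: add 'z' → 'iivbz'
i=6: skip
i=7: add 'v' → 'iivbzv'
i=8: add 'x' → 'iivbzvx'

'iivbzvx'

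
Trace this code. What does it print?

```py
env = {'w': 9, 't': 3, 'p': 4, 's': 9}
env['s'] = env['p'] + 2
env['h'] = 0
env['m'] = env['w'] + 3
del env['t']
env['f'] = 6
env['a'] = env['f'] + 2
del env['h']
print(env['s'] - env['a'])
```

-2

env['s'] = env['p']+2 = 6 → {'w': 9, 't': 3, 'p': 4, 's': 6}
env['h'] = 0 → {'w': 9, 't': 3, 'p': 4, 's': 6, 'h': 0}
env['m'] = env['w']+3 = 12 → {'w': 9, 't': 3, 'p': 4, 's': 6, 'h': 0, 'm': 12}
del 't' → {'w': 9, 'p': 4, 's': 6, 'h': 0, 'm': 12}
env['f'] = 6 → {'w': 9, 'p': 4, 's': 6, 'h': 0, 'm': 12, 'f': 6}
env['a'] = env['f']+2 = 8 → {'w': 9, 'p': 4, 's': 6, 'h': 0, 'm': 12, 'f': 6, 'a': 8}
del 'h' → {'w': 9, 'p': 4, 's': 6, 'm': 12, 'f': 6, 'a': 8}
env['s']-env['a'] = 6-8 = -2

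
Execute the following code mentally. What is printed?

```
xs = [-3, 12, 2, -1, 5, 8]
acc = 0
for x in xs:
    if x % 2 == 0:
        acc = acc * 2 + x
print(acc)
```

x=-3: not even
x=12: even, acc = 0*2+12 = 12
x=2: even, acc = 12*2+2 = 26
x=-1: not even
x=5: not even
x=8: even, acc = 26*2+8 = 60

60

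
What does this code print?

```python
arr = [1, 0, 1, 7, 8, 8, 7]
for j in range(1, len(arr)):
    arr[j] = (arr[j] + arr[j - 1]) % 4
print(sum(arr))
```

7

j=1: arr[1] = (0+1)%4 = 1 → [1, 1, 1, 7, 8, 8, 7]
j=2: arr[2] = (1+1)%4 = 2 → [1, 1, 2, 7, 8, 8, 7]
j=3: arr[3] = (7+2)%4 = 1 → [1, 1, 2, 1, 8, 8, 7]
j=4: arr[4] = (8+1)%4 = 1 → [1, 1, 2, 1, 1, 8, 7]
j=5: arr[5] = (8+1)%4 = 1 → [1, 1, 2, 1, 1, 1, 7]
j=6: arr[6] = (7+1)%4 = 0 → [1, 1, 2, 1, 1, 1, 0]
sum = 7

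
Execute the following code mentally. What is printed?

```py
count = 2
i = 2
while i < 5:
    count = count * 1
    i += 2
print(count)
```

2

i=2: count = 2*1 = 2
i=4: count = 2*1 = 2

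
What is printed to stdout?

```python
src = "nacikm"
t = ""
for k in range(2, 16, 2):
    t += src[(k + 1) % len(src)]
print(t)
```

imaimai

k=2: add src[3]='i' → 'i'
k=4: add src[5]='m' → 'im'
k=6: add src[1]='a' → 'ima'
k=8: add src[3]='i' → 'imai'
k=10: add src[5]='m' → 'imaim'
k=12: add src[1]='a' → 'imaima'
k=14: add src[3]='i' → 'imaimai'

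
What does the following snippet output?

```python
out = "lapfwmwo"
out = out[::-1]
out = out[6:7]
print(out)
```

reverse → 'owmwfpal'
slice [6:7] → 'a'

a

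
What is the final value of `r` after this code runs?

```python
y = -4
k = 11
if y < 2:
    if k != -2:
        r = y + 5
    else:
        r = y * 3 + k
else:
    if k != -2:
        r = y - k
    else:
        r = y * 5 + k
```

1

y=-4, k=11
y < 2 is True; k != -2 is True
→ r = y + 5 = 1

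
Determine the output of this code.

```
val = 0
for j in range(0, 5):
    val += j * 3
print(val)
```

j=0: val = 0+0*3 = 0
j=1: val = 0+1*3 = 3
j=2: val = 3+2*3 = 9
j=3: val = 9+3*3 = 18
j=4: val = 18+4*3 = 30

30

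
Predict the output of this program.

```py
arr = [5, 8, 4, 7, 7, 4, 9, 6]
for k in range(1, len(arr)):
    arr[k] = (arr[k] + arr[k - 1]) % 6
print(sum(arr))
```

k=1: arr[1] = (8+5)%6 = 1 → [5, 1, 4, 7, 7, 4, 9, 6]
k=2: arr[2] = (4+1)%6 = 5 → [5, 1, 5, 7, 7, 4, 9, 6]
k=3: arr[3] = (7+5)%6 = 0 → [5, 1, 5, 0, 7, 4, 9, 6]
k=4: arr[4] = (7+0)%6 = 1 → [5, 1, 5, 0, 1, 4, 9, 6]
k=5: arr[5] = (4+1)%6 = 5 → [5, 1, 5, 0, 1, 5, 9, 6]
k=6: arr[6] = (9+5)%6 = 2 → [5, 1, 5, 0, 1, 5, 2, 6]
k=7: arr[7] = (6+2)%6 = 2 → [5, 1, 5, 0, 1, 5, 2, 2]
sum = 21

21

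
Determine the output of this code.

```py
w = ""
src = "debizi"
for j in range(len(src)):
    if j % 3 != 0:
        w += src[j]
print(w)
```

ebzi

j=0: skip
j=1: add 'e' → 'e'
j=2: add 'b' → 'eb'
j=3: skip
j=4: add 'z' → 'ebz'
j=5: add 'i' → 'ebzi'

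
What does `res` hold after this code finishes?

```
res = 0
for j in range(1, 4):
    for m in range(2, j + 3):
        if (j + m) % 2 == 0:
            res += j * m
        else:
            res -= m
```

28

j=1,m=2: odd sum, res = 0-2 = -2
j=1,m=3: even sum, res = (-2)+3 = 1
j=2,m=2: even sum, res = 1+4 = 5
j=2,m=3: odd sum, res = 5-3 = 2
j=2,m=4: even sum, res = 2+8 = 10
j=3,m=2: odd sum, res = 10-2 = 8
j=3,m=3: even sum, res = 8+9 = 17
j=3,m=4: odd sum, res = 17-4 = 13
j=3,m=5: even sum, res = 13+15 = 28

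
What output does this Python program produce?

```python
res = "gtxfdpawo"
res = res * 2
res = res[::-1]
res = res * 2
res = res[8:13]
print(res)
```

gowap

repeat ×2 → 'gtxfdpawogtxfdpawo'
reverse → 'owapdfxtgowapdfxtg'
repeat ×2 → 'owapdfxtgowapdfxtgowapdfxtgowapdfxtg'
slice [8:13] → 'gowap'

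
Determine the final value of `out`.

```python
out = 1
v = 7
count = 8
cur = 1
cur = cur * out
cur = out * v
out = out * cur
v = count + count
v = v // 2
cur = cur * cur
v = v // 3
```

7

cur = 1*1 = 1
cur = 1*7 = 7
out = 1*7 = 7
v = 8+8 = 16
v = 16//2 = 8
cur = 7*7 = 49
v = 8//3 = 2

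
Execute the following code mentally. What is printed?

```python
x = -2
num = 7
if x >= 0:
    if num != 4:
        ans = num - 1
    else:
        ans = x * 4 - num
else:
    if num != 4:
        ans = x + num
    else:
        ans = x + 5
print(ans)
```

x=-2, num=7
x >= 0 is False; num != 4 is True
→ ans = x + num = 5

5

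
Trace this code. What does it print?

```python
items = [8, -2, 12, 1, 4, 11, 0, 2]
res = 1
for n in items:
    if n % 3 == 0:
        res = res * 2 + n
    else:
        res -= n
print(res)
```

-30

n=8: not %3==0, res = 1-8 = -7
n=-2: not %3==0, res = (-7)-(-2) = -5
n=12: %3==0, res = (-5)*2+12 = 2
n=1: not %3==0, res = 2-1 = 1
n=4: not %3==0, res = 1-4 = -3
n=11: not %3==0, res = (-3)-11 = -14
n=0: %3==0, res = (-14)*2+0 = -28
n=2: not %3==0, res = (-28)-2 = -30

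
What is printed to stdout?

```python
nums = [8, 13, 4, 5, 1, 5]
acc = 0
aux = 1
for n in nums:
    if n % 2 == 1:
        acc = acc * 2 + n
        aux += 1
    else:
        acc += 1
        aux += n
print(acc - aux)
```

138

n=8: not odd, acc = 0+1 = 1; aux=9
n=13: odd, acc = 1*2+13 = 15; aux=10
n=4: not odd, acc = 15+1 = 16; aux=14
n=5: odd, acc = 16*2+5 = 37; aux=15
n=1: odd, acc = 37*2+1 = 75; aux=16
n=5: odd, acc = 75*2+5 = 155; aux=17
acc-aux = 155-17 = 138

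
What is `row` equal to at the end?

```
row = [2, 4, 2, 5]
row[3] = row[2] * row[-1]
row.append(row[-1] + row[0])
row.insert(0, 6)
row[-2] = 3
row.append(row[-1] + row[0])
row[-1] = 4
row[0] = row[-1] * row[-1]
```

row[3] = row[2]*row[-1] = 2*5 = 10 → [2, 4, 2, 10]
append row[-1]+row[0] = 10+2 = 12 → [2, 4, 2, 10, 12]
insert 6 at 0 → [6, 2, 4, 2, 10, 12]
row[-2] = 3 → [6, 2, 4, 2, 3, 12]
append row[-1]+row[0] = 12+6 = 18 → [6, 2, 4, 2, 3, 12, 18]
row[-1] = 4 → [6, 2, 4, 2, 3, 12, 4]
row[0] = row[-1]*row[-1] = 4*4 = 16 → [16, 2, 4, 2, 3, 12, 4]

[16, 2, 4, 2, 3, 12, 4]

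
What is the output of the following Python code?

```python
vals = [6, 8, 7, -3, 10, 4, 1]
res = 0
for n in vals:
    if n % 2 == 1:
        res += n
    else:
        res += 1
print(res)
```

n=6: not odd, res = 0+1 = 1
n=8: not odd, res = 1+1 = 2
n=7: odd, res = 2+7 = 9
n=-3: odd, res = 9+(-3) = 6
n=10: not odd, res = 6+1 = 7
n=4: not odd, res = 7+1 = 8
n=1: odd, res = 8+1 = 9

9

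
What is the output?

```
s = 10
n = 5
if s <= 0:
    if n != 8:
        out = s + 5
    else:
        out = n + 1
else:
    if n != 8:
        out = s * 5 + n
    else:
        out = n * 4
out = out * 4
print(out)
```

220

s=10, n=5
s <= 0 is False; n != 8 is True
→ out = s * 5 + n = 55
out = 55*4 = 220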